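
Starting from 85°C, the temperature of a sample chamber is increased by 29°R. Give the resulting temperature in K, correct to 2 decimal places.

374.26 K

The 29°R change is an interval, so only the factor 5/9 applies: +29 × 5/9 = +16.1111°C.
Final Celsius temperature: 85.0000 + 16.1111 = 101.1111°C.
In kelvin: 101.1111 + 273.15 = 374.26 K.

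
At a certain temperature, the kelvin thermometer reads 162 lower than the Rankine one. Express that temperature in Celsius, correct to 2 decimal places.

-70.65°C

Let x be the Rankine reading; then the kelvin reading is 5/9·x.
(5/9·x) - x = -162  ⇒  (-4/9)·x = -162  ⇒  x = 364.5000°R.
In Celsius: (364.5 - 491.67) × 5/9 = -70.65°C.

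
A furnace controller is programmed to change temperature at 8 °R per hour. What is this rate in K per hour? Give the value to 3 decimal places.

Since only a temperature interval is involved, the additive offset between the scales drops out.
A change of 1°R is a change of 5/9 K, so 8 × 5/9 = 4.444.

4.444 K/hour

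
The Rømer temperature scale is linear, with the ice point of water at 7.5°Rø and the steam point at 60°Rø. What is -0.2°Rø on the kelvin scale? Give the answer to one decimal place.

Linear interpolation between the fixed points: C = (-0.2 - 7.5) × 100 / (60 - 7.5) = -14.6667°C.
Then -14.6667 + 273.15 = 258.5 K.

258.5 K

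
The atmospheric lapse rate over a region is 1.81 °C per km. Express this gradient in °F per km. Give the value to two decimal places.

3.26 °F/km

The quantity depends on a temperature interval, so only the ratio of degree sizes applies; the offset between the scales is irrelevant.
A change of 1°C is a change of 1.8°F, so 1.81 × 1.8 = 3.26.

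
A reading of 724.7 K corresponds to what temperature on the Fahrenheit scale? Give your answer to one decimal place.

In Celsius: 724.7 - 273.15 = 451.5500°C.
In Fahrenheit: 451.5500 × 1.8 + 32 = 844.8°F.

844.8°F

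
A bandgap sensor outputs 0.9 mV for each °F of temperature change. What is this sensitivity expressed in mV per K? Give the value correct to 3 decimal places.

1.620 mV per K

The quantity depends on a temperature interval, so only the ratio of degree sizes applies; the offset between the scales is irrelevant.
A change of 1 K is a change of 1.8°F, so per K the value is 0.9 × 1.8 = 1.620.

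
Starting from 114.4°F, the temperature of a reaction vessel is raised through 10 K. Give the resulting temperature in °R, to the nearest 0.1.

592.1°R

Initial temperature in Celsius: (114.4 - 32) × 5/9 = 45.7778°C.
The 10 K change is an interval; Kelvin and Celsius degrees are the same size, so ΔC = +10°C.
Final Celsius temperature: 45.7778 + 10.0000 = 55.7778°C.
In Rankine: 55.7778 × 1.8 + 491.67 = 592.1°R.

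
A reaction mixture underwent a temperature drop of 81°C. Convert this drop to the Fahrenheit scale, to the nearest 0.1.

For a temperature interval the offset drops out; only the factor 1.8 applies.
81 × 1.8 = 145.8.

145.8°F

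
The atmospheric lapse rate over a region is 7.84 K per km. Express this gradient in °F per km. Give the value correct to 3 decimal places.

14.112 °F/km

Since only a temperature interval is involved, the additive offset between the scales drops out.
A change of 1 K is a change of 1.8°F, so 7.84 × 1.8 = 14.112.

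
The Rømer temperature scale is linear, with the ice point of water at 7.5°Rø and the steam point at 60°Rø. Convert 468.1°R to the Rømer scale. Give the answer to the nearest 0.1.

0.6°Rø

First in Celsius: (468.1 - 491.67) × 5/9 = -13.0944°C.
Linearly onto the Rømer scale: 7.5 + (-13.0944 / 100) × (60 - 7.5) = 0.6°Rø.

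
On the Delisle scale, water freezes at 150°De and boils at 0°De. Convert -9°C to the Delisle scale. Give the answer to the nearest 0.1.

Linearly onto the Delisle scale: 150 + (-9.0000 / 100) × (0 - 150) = 163.5°De.

163.5°De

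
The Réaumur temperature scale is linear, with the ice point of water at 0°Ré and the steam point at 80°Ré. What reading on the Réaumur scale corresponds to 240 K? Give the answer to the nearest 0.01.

-26.52°Ré

First in Celsius: 240 - 273.15 = -33.1500°C.
Linearly onto the Réaumur scale: 0 + (-33.1500 / 100) × (80 - 0) = -26.52°Ré.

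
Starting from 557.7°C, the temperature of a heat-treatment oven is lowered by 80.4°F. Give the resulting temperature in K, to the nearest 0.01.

786.18 K

The 80.4°F change is an interval, so only the factor 5/9 applies: -80.4 × 5/9 = -44.6667°C.
Final Celsius temperature: 557.7000 - 44.6667 = 513.0333°C.
In kelvin: 513.0333 + 273.15 = 786.18 K.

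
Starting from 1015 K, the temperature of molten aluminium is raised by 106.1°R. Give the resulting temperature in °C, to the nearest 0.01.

800.79°C

Initial temperature in Celsius: 1015 - 273.15 = 741.8500°C.
The 106.1°R change is an interval, so only the factor 5/9 applies: +106.1 × 5/9 = +58.9444°C.
Final Celsius temperature: 741.8500 + 58.9444 = 800.7944°C.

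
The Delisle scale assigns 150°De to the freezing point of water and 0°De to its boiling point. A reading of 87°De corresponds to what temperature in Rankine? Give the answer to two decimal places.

Linear interpolation between the fixed points: C = (87 - 150) × 100 / (0 - 150) = 42.0000°C.
Then 42.0000 × 1.8 + 491.67 = 567.27°R.

567.27°R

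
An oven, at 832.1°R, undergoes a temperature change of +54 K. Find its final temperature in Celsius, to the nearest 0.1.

Initial temperature in Celsius: (832.1 - 491.67) × 5/9 = 189.1278°C.
The 54 K change is an interval; Kelvin and Celsius degrees are the same size, so ΔC = +54°C.
Final Celsius temperature: 189.1278 + 54.0000 = 243.1278°C.

243.1°C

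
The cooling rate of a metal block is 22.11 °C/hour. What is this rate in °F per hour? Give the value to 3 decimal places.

The quantity depends on a temperature interval, so only the ratio of degree sizes applies; the offset between the scales is irrelevant.
A change of 1°C is a change of 1.8°F, so 22.11 × 1.8 = 39.798.

39.798 °F/hour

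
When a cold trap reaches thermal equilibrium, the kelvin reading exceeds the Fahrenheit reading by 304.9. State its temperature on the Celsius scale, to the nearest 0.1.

Let x be the kelvin reading; then the Fahrenheit reading is 1.8·x - 459.67.
(1.8·x - 459.67) - x = -304.9  ⇒  (0.8)·x = 154.77  ⇒  x = 193.4625 K.
In Celsius: 193.4625 - 273.15 = -79.7°C.

-79.7°C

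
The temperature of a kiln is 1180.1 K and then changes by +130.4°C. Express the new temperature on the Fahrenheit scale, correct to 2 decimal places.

Initial temperature in Celsius: 1180.1 - 273.15 = 906.9500°C.
Final Celsius temperature: 906.9500 + 130.4000 = 1037.3500°C.
In Fahrenheit: 1037.3500 × 1.8 + 32 = 1899.23°F.

1899.23°F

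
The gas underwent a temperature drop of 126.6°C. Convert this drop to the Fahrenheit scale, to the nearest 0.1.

227.9°F

For a temperature interval the offset drops out; only the factor 1.8 applies.
126.6 × 1.8 = 227.9.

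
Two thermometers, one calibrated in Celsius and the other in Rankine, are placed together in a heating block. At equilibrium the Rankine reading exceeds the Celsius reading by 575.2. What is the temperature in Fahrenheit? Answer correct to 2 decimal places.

219.94°F

Let x be the Celsius reading; then the Rankine reading is 1.8·x + 491.67.
(1.8·x + 491.67) - x = 575.2  ⇒  (0.8)·x = 83.53  ⇒  x = 104.4125°C.
In Fahrenheit: 104.4125 × 1.8 + 32 = 219.94°F.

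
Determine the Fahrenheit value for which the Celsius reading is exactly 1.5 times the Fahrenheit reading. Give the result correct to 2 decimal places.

-18.82°F

Let F be the Fahrenheit reading. The Celsius reading is C = 5/9·F - 17.7778.
Require C = 1.5·F: 5/9·F - 17.7778 = 1.5·F.
(-17/18)·F = 17.7778  ⇒  F = -18.82.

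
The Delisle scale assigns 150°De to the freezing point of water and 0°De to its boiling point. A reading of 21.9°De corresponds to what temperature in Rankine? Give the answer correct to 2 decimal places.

Linear interpolation between the fixed points: C = (21.9 - 150) × 100 / (0 - 150) = 85.4000°C.
Then 85.4000 × 1.8 + 491.67 = 645.39°R.

645.39°R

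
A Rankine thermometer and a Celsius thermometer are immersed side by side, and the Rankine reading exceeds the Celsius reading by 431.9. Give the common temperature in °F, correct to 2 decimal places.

Let x be the Rankine reading; then the Celsius reading is 5/9·x - 273.15.
(5/9·x - 273.15) - x = -431.9  ⇒  (-4/9)·x = -158.75  ⇒  x = 357.1875°R.
In Celsius: (357.1875 - 491.67) × 5/9 = -74.7125°C.
In Fahrenheit: -74.7125 × 1.8 + 32 = -102.48°F.

-102.48°F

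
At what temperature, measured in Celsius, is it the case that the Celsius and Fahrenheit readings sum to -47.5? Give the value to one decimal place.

-28.4°C

Let C be the Celsius reading. The Fahrenheit reading is F = 1.8·C + 32.
Require C + F = -47.5: (2.8)·C + 32 = -47.5.
C = (-47.5 - 32) / (2.8) = -28.4.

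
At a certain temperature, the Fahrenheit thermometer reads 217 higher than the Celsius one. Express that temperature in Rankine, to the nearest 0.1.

Let x be the Celsius reading; then the Fahrenheit reading is 1.8·x + 32.
(1.8·x + 32) - x = 217  ⇒  (0.8)·x = 185  ⇒  x = 231.2500°C.
In Rankine: 231.2500 × 1.8 + 491.67 = 907.9°R.

907.9°R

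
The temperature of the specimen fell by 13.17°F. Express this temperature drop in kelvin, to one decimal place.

7.3 K

For a temperature interval the offset drops out; only the factor 5/9 applies.
13.17 × 5/9 = 7.3.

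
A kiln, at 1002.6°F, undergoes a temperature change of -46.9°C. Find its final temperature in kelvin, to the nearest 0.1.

765.5 K

Initial temperature in Celsius: (1002.6 - 32) × 5/9 = 539.2222°C.
Final Celsius temperature: 539.2222 - 46.9000 = 492.3222°C.
In kelvin: 492.3222 + 273.15 = 765.5 K.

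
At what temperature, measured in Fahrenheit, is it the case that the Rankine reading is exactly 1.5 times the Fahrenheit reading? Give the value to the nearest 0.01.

919.34°F

Let F be the Fahrenheit reading. The Rankine reading is R = 1·F + 459.67.
Require R = 1.5·F: 1·F + 459.67 = 1.5·F.
(-0.5)·F = -459.67  ⇒  F = 919.34.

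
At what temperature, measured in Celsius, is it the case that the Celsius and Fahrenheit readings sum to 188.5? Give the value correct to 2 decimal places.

55.89°C

Let C be the Celsius reading. The Fahrenheit reading is F = 1.8·C + 32.
Require C + F = 188.5: (2.8)·C + 32 = 188.5.
C = (188.5 - 32) / (2.8) = 55.89.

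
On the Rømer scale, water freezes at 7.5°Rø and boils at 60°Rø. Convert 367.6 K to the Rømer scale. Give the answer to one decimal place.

57.1°Rø

First in Celsius: 367.6 - 273.15 = 94.4500°C.
Linearly onto the Rømer scale: 7.5 + (94.4500 / 100) × (60 - 7.5) = 57.1°Rø.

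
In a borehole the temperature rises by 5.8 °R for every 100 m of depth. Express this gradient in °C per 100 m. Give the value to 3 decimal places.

3.222 °C/100 m

The quantity depends on a temperature interval, so only the ratio of degree sizes applies; the offset between the scales is irrelevant.
A change of 1°R is a change of 5/9°C, so 5.8 × 5/9 = 3.222.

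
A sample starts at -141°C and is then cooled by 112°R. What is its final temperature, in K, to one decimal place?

69.9 K

The 112°R change is an interval, so only the factor 5/9 applies: -112 × 5/9 = -62.2222°C.
Final Celsius temperature: -141.0000 - 62.2222 = -203.2222°C.
In kelvin: -203.2222 + 273.15 = 69.9 K.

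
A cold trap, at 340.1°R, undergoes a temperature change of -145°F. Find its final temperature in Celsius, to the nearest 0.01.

-164.76°C

Initial temperature in Celsius: (340.1 - 491.67) × 5/9 = -84.2056°C.
The 145°F change is an interval, so only the factor 5/9 applies: -145 × 5/9 = -80.5556°C.
Final Celsius temperature: -84.2056 - 80.5556 = -164.7611°C.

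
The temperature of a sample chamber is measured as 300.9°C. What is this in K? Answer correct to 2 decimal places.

In kelvin: 300.9000 + 273.15 = 574.05 K.

574.05 K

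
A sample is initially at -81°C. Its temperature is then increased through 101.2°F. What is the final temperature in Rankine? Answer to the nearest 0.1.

447.1°R

The 101.2°F change is an interval, so only the factor 5/9 applies: +101.2 × 5/9 = +56.2222°C.
Final Celsius temperature: -81.0000 + 56.2222 = -24.7778°C.
In Rankine: -24.7778 × 1.8 + 491.67 = 447.1°R.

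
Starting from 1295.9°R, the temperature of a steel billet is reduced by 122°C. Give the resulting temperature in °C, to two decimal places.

Initial temperature in Celsius: (1295.9 - 491.67) × 5/9 = 446.7944°C.
Final Celsius temperature: 446.7944 - 122.0000 = 324.7944°C.

324.79°C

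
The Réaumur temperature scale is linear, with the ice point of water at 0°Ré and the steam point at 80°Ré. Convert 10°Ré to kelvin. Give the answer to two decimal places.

285.65 K

Linear interpolation between the fixed points: C = (10 - 0) × 100 / (80 - 0) = 12.5000°C.
Then 12.5000 + 273.15 = 285.65 K.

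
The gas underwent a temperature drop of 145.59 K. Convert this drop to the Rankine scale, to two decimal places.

262.06°R

For a temperature interval the offset drops out; only the factor 1.8 applies.
145.59 × 1.8 = 262.06.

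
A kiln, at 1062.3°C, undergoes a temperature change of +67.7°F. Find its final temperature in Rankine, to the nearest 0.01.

The 67.7°F change is an interval, so only the factor 5/9 applies: +67.7 × 5/9 = +37.6111°C.
Final Celsius temperature: 1062.3000 + 37.6111 = 1099.9111°C.
In Rankine: 1099.9111 × 1.8 + 491.67 = 2471.51°R.

2471.51°R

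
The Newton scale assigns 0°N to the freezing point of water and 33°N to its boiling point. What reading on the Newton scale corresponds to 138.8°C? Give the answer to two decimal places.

Linearly onto the Newton scale: 0 + (138.8000 / 100) × (33 - 0) = 45.80°N.

45.80°N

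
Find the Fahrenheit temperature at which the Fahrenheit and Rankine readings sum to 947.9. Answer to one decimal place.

Let F be the Fahrenheit reading. The Rankine reading is R = 1·F + 459.67.
Require F + R = 947.9: (2)·F + 459.67 = 947.9.
F = (947.9 - 459.67) / (2) = 244.1.

244.1°F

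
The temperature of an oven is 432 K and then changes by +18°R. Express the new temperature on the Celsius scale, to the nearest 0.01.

Initial temperature in Celsius: 432 - 273.15 = 158.8500°C.
The 18°R change is an interval, so only the factor 5/9 applies: +18 × 5/9 = +10.0000°C.
Final Celsius temperature: 158.8500 + 10.0000 = 168.8500°C.

168.85°C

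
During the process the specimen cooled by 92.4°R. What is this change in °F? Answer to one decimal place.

92.4°F

Rankine and Fahrenheit degrees are the same size, so the interval is unchanged: 92.4.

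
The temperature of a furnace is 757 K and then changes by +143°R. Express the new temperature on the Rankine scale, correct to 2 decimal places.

Initial temperature in Celsius: 757 - 273.15 = 483.8500°C.
The 143°R change is an interval, so only the factor 5/9 applies: +143 × 5/9 = +79.4444°C.
Final Celsius temperature: 483.8500 + 79.4444 = 563.2944°C.
In Rankine: 563.2944 × 1.8 + 491.67 = 1505.60°R.

1505.60°R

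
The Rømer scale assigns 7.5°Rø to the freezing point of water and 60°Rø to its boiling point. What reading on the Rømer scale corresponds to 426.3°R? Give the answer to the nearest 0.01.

-11.57°Rø

First in Celsius: (426.3 - 491.67) × 5/9 = -36.3167°C.
Linearly onto the Rømer scale: 7.5 + (-36.3167 / 100) × (60 - 7.5) = -11.57°Rø.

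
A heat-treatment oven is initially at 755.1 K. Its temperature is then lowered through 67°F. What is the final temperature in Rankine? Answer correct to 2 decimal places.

1292.18°R

Initial temperature in Celsius: 755.1 - 273.15 = 481.9500°C.
The 67°F change is an interval, so only the factor 5/9 applies: -67 × 5/9 = -37.2222°C.
Final Celsius temperature: 481.9500 - 37.2222 = 444.7278°C.
In Rankine: 444.7278 × 1.8 + 491.67 = 1292.18°R.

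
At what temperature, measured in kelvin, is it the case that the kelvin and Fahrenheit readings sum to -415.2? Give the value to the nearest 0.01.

Let K be the kelvin reading. The Fahrenheit reading is F = 1.8·K - 459.67.
Require K + F = -415.2: (2.8)·K - 459.67 = -415.2.
K = (-415.2 + 459.67) / (2.8) = 15.88.

15.88 K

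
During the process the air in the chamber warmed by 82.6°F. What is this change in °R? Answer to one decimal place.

82.6°R

Fahrenheit and Rankine degrees are the same size, so the interval is unchanged: 82.6.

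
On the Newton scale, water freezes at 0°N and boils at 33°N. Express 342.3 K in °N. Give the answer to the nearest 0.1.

First in Celsius: 342.3 - 273.15 = 69.1500°C.
Linearly onto the Newton scale: 0 + (69.1500 / 100) × (33 - 0) = 22.8°N.

22.8°N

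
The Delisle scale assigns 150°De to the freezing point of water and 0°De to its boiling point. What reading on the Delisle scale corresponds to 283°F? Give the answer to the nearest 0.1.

First in Celsius: (283 - 32) × 5/9 = 139.4444°C.
Linearly onto the Delisle scale: 150 + (139.4444 / 100) × (0 - 150) = -59.2°De.

-59.2°De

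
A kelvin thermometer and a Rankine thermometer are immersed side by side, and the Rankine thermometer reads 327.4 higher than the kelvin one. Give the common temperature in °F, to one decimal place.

Let x be the kelvin reading; then the Rankine reading is 1.8·x.
(1.8·x) - x = 327.4  ⇒  (0.8)·x = 327.4  ⇒  x = 409.2500 K.
In Celsius: 409.25 - 273.15 = 136.1000°C.
In Fahrenheit: 136.1000 × 1.8 + 32 = 277.0°F.

277.0°F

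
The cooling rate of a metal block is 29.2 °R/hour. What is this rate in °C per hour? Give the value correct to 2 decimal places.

Since only a temperature interval is involved, the additive offset between the scales drops out.
A change of 1°R is a change of 5/9°C, so 29.2 × 5/9 = 16.22.

16.22 °C/hour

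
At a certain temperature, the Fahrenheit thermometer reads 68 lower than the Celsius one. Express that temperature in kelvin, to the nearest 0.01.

Let x be the Celsius reading; then the Fahrenheit reading is 1.8·x + 32.
(1.8·x + 32) - x = -68  ⇒  (0.8)·x = -100  ⇒  x = -125.0000°C.
In kelvin: -125.0000 + 273.15 = 148.15 K.

148.15 K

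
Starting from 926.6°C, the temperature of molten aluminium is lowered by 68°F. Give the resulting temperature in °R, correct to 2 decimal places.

The 68°F change is an interval, so only the factor 5/9 applies: -68 × 5/9 = -37.7778°C.
Final Celsius temperature: 926.6000 - 37.7778 = 888.8222°C.
In Rankine: 888.8222 × 1.8 + 491.67 = 2091.55°R.

2091.55°R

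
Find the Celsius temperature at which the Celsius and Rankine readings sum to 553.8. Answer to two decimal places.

Let C be the Celsius reading. The Rankine reading is R = 1.8·C + 491.67.
Require C + R = 553.8: (2.8)·C + 491.67 = 553.8.
C = (553.8 - 491.67) / (2.8) = 22.19.

22.19°C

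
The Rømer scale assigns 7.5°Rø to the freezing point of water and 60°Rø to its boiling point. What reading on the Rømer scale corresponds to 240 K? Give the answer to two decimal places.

-9.90°Rø

First in Celsius: 240 - 273.15 = -33.1500°C.
Linearly onto the Rømer scale: 7.5 + (-33.1500 / 100) × (60 - 7.5) = -9.90°Rø.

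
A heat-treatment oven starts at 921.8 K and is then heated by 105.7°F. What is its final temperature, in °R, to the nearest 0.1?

1764.9°R

Initial temperature in Celsius: 921.8 - 273.15 = 648.6500°C.
The 105.7°F change is an interval, so only the factor 5/9 applies: +105.7 × 5/9 = +58.7222°C.
Final Celsius temperature: 648.6500 + 58.7222 = 707.3722°C.
In Rankine: 707.3722 × 1.8 + 491.67 = 1764.9°R.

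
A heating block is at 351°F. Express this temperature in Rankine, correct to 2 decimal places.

In Celsius: (351 - 32) × 5/9 = 177.2222°C.
In Rankine: 177.2222 × 1.8 + 491.67 = 810.67°R.

810.67°R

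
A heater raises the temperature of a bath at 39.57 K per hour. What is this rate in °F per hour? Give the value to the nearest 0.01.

Since only a temperature interval is involved, the additive offset between the scales drops out.
A change of 1 K is a change of 1.8°F, so 39.57 × 1.8 = 71.23.

71.23 °F/hour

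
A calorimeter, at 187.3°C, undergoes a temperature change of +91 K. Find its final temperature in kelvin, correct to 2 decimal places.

The 91 K change is an interval; Kelvin and Celsius degrees are the same size, so ΔC = +91°C.
Final Celsius temperature: 187.3000 + 91.0000 = 278.3000°C.
In kelvin: 278.3000 + 273.15 = 551.45 K.

551.45 K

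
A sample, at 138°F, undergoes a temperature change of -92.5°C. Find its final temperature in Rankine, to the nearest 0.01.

Initial temperature in Celsius: (138 - 32) × 5/9 = 58.8889°C.
Final Celsius temperature: 58.8889 - 92.5000 = -33.6111°C.
In Rankine: -33.6111 × 1.8 + 491.67 = 431.17°R.

431.17°R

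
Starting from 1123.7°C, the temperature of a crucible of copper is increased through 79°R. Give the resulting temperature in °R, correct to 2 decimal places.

The 79°R change is an interval, so only the factor 5/9 applies: +79 × 5/9 = +43.8889°C.
Final Celsius temperature: 1123.7000 + 43.8889 = 1167.5889°C.
In Rankine: 1167.5889 × 1.8 + 491.67 = 2593.33°R.

2593.33°R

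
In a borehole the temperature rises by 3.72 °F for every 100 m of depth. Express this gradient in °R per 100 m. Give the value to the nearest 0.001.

3.720 °R/100 m

The quantity depends on a temperature interval, so only the ratio of degree sizes applies; the offset between the scales is irrelevant.
A change of 1°F is a change of 1°R, so 3.72 × 1 = 3.720.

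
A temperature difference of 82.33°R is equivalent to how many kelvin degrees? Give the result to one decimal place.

An interval of 1°R corresponds to 5/9 K.
82.33 × 5/9 = 45.7.

45.7 K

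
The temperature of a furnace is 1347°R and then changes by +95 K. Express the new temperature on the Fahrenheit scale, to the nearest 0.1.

Initial temperature in Celsius: (1347 - 491.67) × 5/9 = 475.1833°C.
The 95 K change is an interval; Kelvin and Celsius degrees are the same size, so ΔC = +95°C.
Final Celsius temperature: 475.1833 + 95.0000 = 570.1833°C.
In Fahrenheit: 570.1833 × 1.8 + 32 = 1058.3°F.

1058.3°F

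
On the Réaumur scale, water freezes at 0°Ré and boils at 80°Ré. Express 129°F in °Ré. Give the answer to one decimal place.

43.1°Ré

First in Celsius: (129 - 32) × 5/9 = 53.8889°C.
Linearly onto the Réaumur scale: 0 + (53.8889 / 100) × (80 - 0) = 43.1°Ré.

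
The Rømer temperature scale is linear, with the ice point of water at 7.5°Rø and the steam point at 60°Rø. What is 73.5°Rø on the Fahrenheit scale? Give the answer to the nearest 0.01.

258.29°F

Linear interpolation between the fixed points: C = (73.5 - 7.5) × 100 / (60 - 7.5) = 125.7143°C.
Then 125.7143 × 1.8 + 32 = 258.29°F.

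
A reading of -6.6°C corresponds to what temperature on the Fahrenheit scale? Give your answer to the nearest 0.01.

20.12°F

In Fahrenheit: -6.6000 × 1.8 + 32 = 20.12°F.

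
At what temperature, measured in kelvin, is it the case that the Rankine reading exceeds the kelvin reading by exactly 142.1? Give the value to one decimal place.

Let K be the kelvin reading. The Rankine reading is R = 1.8·K.
Require R - K = 142.1: (0.8)·K = 142.1.
K = (142.1) / (0.8) = 177.6.

177.6 K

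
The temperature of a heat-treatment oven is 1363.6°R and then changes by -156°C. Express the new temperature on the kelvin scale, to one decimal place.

Initial temperature in Celsius: (1363.6 - 491.67) × 5/9 = 484.4056°C.
Final Celsius temperature: 484.4056 - 156.0000 = 328.4056°C.
In kelvin: 328.4056 + 273.15 = 601.6 K.

601.6 K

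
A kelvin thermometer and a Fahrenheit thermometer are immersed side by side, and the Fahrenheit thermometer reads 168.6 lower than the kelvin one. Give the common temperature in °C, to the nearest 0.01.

90.69°C

Let x be the kelvin reading; then the Fahrenheit reading is 1.8·x - 459.67.
(1.8·x - 459.67) - x = -168.6  ⇒  (0.8)·x = 291.07  ⇒  x = 363.8375 K.
In Celsius: 363.8375 - 273.15 = 90.69°C.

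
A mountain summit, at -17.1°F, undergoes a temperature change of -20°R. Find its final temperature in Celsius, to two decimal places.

Initial temperature in Celsius: (-17.1 - 32) × 5/9 = -27.2778°C.
The 20°R change is an interval, so only the factor 5/9 applies: -20 × 5/9 = -11.1111°C.
Final Celsius temperature: -27.2778 - 11.1111 = -38.3889°C.

-38.39°C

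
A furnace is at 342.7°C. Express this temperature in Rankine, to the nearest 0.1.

1108.5°R

In Rankine: 342.7000 × 1.8 + 491.67 = 1108.5°R.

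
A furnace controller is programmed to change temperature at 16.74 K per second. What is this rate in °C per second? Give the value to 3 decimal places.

16.740 °C/second

The quantity depends on a temperature interval, so only the ratio of degree sizes applies; the offset between the scales is irrelevant.
A change of 1 K is a change of 1°C, so 16.74 × 1 = 16.740.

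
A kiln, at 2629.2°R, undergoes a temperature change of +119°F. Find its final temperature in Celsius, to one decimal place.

1253.6°C

Initial temperature in Celsius: (2629.2 - 491.67) × 5/9 = 1187.5167°C.
The 119°F change is an interval, so only the factor 5/9 applies: +119 × 5/9 = +66.1111°C.
Final Celsius temperature: 1187.5167 + 66.1111 = 1253.6278°C.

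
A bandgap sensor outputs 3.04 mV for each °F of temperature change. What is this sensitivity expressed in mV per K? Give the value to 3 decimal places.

5.472 mV per K

Since only a temperature interval is involved, the additive offset between the scales drops out.
A change of 1 K is a change of 1.8°F, so per K the value is 3.04 × 1.8 = 5.472.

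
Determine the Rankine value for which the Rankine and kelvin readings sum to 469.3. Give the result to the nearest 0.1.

Let R be the Rankine reading. The kelvin reading is K = 5/9·R.
Require R + K = 469.3: (14/9)·R = 469.3.
R = (469.3) / (14/9) = 301.7.

301.7°R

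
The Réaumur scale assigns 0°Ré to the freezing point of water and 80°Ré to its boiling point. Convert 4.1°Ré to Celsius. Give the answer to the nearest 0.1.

5.1°C

Linear interpolation between the fixed points: C = (4.1 - 0) × 100 / (80 - 0) = 5.1250°C.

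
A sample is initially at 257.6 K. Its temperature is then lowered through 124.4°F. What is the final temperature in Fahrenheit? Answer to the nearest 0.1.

-120.4°F

Initial temperature in Celsius: 257.6 - 273.15 = -15.5500°C.
The 124.4°F change is an interval, so only the factor 5/9 applies: -124.4 × 5/9 = -69.1111°C.
Final Celsius temperature: -15.5500 - 69.1111 = -84.6611°C.
In Fahrenheit: -84.6611 × 1.8 + 32 = -120.4°F.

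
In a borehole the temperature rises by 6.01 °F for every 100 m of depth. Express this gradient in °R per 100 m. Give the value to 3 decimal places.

Since only a temperature interval is involved, the additive offset between the scales drops out.
A change of 1°F is a change of 1°R, so 6.01 × 1 = 6.010.

6.010 °R/100 m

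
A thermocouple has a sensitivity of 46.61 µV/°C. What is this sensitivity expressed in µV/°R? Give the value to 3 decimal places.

25.894 µV/°R

Since only a temperature interval is involved, the additive offset between the scales drops out.
A change of 1°R is a change of 5/9°C, so per °R the value is 46.61 × 5/9 = 25.894.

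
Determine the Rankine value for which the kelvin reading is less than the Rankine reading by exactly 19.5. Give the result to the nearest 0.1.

43.9°R

Let R be the Rankine reading. The kelvin reading is K = 5/9·R.
Require K - R = -19.5: (-4/9)·R = -19.5.
R = (-19.5) / (-4/9) = 43.9.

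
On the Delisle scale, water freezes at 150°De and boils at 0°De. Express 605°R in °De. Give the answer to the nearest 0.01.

55.56°De

First in Celsius: (605 - 491.67) × 5/9 = 62.9611°C.
Linearly onto the Delisle scale: 150 + (62.9611 / 100) × (0 - 150) = 55.56°De.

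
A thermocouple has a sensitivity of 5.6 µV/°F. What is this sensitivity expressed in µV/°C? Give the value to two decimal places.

The quantity depends on a temperature interval, so only the ratio of degree sizes applies; the offset between the scales is irrelevant.
A change of 1°C is a change of 1.8°F, so per °C the value is 5.6 × 1.8 = 10.08.

10.08 µV/°C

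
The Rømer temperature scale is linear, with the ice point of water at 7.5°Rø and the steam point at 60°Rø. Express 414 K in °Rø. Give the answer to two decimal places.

81.45°Rø

First in Celsius: 414 - 273.15 = 140.8500°C.
Linearly onto the Rømer scale: 7.5 + (140.8500 / 100) × (60 - 7.5) = 81.45°Rø.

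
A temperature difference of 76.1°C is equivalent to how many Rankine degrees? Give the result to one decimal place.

137.0°R

For a temperature interval the offset drops out; only the factor 1.8 applies.
76.1 × 1.8 = 137.0.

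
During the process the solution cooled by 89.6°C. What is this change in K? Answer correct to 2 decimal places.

Celsius and kelvin degrees are the same size, so the interval is unchanged: 89.60.

89.60 K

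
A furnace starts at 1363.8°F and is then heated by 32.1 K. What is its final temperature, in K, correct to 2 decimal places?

1045.14 K

Initial temperature in Celsius: (1363.8 - 32) × 5/9 = 739.8889°C.
The 32.1 K change is an interval; Kelvin and Celsius degrees are the same size, so ΔC = +32.1°C.
Final Celsius temperature: 739.8889 + 32.1000 = 771.9889°C.
In kelvin: 771.9889 + 273.15 = 1045.14 K.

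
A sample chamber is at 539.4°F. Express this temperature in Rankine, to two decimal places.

In Celsius: (539.4 - 32) × 5/9 = 281.8889°C.
In Rankine: 281.8889 × 1.8 + 491.67 = 999.07°R.

999.07°R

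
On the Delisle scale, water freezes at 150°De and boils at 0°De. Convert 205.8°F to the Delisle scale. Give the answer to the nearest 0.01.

5.17°De

First in Celsius: (205.8 - 32) × 5/9 = 96.5556°C.
Linearly onto the Delisle scale: 150 + (96.5556 / 100) × (0 - 150) = 5.17°De.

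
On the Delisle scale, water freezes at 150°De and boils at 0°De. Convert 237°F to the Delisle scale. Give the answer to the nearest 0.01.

-20.83°De

First in Celsius: (237 - 32) × 5/9 = 113.8889°C.
Linearly onto the Delisle scale: 150 + (113.8889 / 100) × (0 - 150) = -20.83°De.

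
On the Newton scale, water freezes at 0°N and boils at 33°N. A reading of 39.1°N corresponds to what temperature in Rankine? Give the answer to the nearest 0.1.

704.9°R

Linear interpolation between the fixed points: C = (39.1 - 0) × 100 / (33 - 0) = 118.4848°C.
Then 118.4848 × 1.8 + 491.67 = 704.9°R.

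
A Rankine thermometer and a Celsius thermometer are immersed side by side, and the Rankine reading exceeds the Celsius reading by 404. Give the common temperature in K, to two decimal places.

Let x be the Rankine reading; then the Celsius reading is 5/9·x - 273.15.
(5/9·x - 273.15) - x = -404  ⇒  (-4/9)·x = -130.85  ⇒  x = 294.4125°R.
In Celsius: (294.4125 - 491.67) × 5/9 = -109.5875°C.
In kelvin: -109.5875 + 273.15 = 163.56 K.

163.56 K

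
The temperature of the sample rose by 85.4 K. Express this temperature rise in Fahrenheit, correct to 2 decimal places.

153.72°F

An interval of 1 K corresponds to 1.8°F.
85.4 × 1.8 = 153.72.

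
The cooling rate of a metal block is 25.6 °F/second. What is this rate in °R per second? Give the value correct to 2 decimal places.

25.60 °R/second

The quantity depends on a temperature interval, so only the ratio of degree sizes applies; the offset between the scales is irrelevant.
A change of 1°F is a change of 1°R, so 25.6 × 1 = 25.60.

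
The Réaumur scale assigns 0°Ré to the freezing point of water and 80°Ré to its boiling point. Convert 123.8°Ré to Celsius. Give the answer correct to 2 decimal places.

Linear interpolation between the fixed points: C = (123.8 - 0) × 100 / (80 - 0) = 154.7500°C.

154.75°C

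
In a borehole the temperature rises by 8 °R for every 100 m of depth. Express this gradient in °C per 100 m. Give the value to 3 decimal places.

4.444 °C/100 m

Since only a temperature interval is involved, the additive offset between the scales drops out.
A change of 1°R is a change of 5/9°C, so 8 × 5/9 = 4.444.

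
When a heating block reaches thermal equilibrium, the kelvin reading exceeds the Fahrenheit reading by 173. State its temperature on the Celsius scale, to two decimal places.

Let x be the kelvin reading; then the Fahrenheit reading is 1.8·x - 459.67.
(1.8·x - 459.67) - x = -173  ⇒  (0.8)·x = 286.67  ⇒  x = 358.3375 K.
In Celsius: 358.3375 - 273.15 = 85.19°C.

85.19°C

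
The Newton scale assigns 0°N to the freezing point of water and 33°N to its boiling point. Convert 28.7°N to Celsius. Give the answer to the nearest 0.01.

86.97°C

Linear interpolation between the fixed points: C = (28.7 - 0) × 100 / (33 - 0) = 86.9697°C.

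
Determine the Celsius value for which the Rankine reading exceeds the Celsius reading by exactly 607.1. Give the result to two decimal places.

Let C be the Celsius reading. The Rankine reading is R = 1.8·C + 491.67.
Require R - C = 607.1: (0.8)·C + 491.67 = 607.1.
C = (607.1 - 491.67) / (0.8) = 144.29.

144.29°C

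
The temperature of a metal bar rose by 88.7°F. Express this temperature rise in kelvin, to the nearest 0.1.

49.3 K

Only the scale ratio 5/9 matters for a change in temperature.
88.7 × 5/9 = 49.3.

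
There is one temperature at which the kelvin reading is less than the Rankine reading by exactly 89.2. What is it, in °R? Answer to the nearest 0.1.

Let R be the Rankine reading. The kelvin reading is K = 5/9·R.
Require K - R = -89.2: (-4/9)·R = -89.2.
R = (-89.2) / (-4/9) = 200.7.

200.7°R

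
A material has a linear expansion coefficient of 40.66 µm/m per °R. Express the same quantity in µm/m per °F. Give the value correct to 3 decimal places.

40.660 µm/m per °F

Since only a temperature interval is involved, the additive offset between the scales drops out.
A change of 1°F is a change of 1°R, so per °F the value is 40.66 × 1 = 40.660.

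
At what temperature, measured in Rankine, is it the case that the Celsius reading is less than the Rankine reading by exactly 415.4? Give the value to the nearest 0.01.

320.06°R

Let R be the Rankine reading. The Celsius reading is C = 5/9·R - 273.15.
Require C - R = -415.4: (-4/9)·R - 273.15 = -415.4.
R = (-415.4 + 273.15) / (-4/9) = 320.06.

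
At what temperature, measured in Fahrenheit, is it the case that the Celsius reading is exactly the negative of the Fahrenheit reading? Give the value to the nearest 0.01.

Let F be the Fahrenheit reading. The Celsius reading is C = 5/9·F - 17.7778.
Require C = -1·F: 5/9·F - 17.7778 = -1·F.
(14/9)·F = 17.7778  ⇒  F = 11.43.

11.43°F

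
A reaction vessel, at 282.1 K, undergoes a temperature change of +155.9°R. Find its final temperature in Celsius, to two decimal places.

95.56°C

Initial temperature in Celsius: 282.1 - 273.15 = 8.9500°C.
The 155.9°R change is an interval, so only the factor 5/9 applies: +155.9 × 5/9 = +86.6111°C.
Final Celsius temperature: 8.9500 + 86.6111 = 95.5611°C.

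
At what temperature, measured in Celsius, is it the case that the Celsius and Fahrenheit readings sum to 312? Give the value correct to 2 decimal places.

Let C be the Celsius reading. The Fahrenheit reading is F = 1.8·C + 32.
Require C + F = 312: (2.8)·C + 32 = 312.
C = (312 - 32) / (2.8) = 100.00.

100.00°C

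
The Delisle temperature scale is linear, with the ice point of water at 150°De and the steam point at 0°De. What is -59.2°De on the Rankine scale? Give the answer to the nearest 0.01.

Linear interpolation between the fixed points: C = (-59.2 - 150) × 100 / (0 - 150) = 139.4667°C.
Then 139.4667 × 1.8 + 491.67 = 742.71°R.

742.71°R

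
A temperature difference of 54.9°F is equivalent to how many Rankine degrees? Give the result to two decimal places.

54.90°R

Fahrenheit and Rankine degrees are the same size, so the interval is unchanged: 54.90.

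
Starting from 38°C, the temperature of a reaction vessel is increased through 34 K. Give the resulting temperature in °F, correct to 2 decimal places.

The 34 K change is an interval; Kelvin and Celsius degrees are the same size, so ΔC = +34°C.
Final Celsius temperature: 38.0000 + 34.0000 = 72.0000°C.
In Fahrenheit: 72.0000 × 1.8 + 32 = 161.60°F.

161.60°F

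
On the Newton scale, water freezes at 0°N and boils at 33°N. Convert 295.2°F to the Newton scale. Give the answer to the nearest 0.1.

48.3°N

First in Celsius: (295.2 - 32) × 5/9 = 146.2222°C.
Linearly onto the Newton scale: 0 + (146.2222 / 100) × (33 - 0) = 48.3°N.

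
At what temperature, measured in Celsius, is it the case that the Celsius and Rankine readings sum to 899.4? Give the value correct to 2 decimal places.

Let C be the Celsius reading. The Rankine reading is R = 1.8·C + 491.67.
Require C + R = 899.4: (2.8)·C + 491.67 = 899.4.
C = (899.4 - 491.67) / (2.8) = 145.62.

145.62°C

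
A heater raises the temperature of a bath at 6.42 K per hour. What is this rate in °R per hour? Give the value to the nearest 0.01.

The quantity depends on a temperature interval, so only the ratio of degree sizes applies; the offset between the scales is irrelevant.
A change of 1 K is a change of 1.8°R, so 6.42 × 1.8 = 11.56.

11.56 °R/hour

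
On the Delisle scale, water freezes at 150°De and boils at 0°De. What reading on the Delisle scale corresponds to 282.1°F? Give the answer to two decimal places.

-58.42°De

First in Celsius: (282.1 - 32) × 5/9 = 138.9444°C.
Linearly onto the Delisle scale: 150 + (138.9444 / 100) × (0 - 150) = -58.42°De.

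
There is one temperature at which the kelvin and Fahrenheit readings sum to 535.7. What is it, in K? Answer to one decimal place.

355.5 K

Let K be the kelvin reading. The Fahrenheit reading is F = 1.8·K - 459.67.
Require K + F = 535.7: (2.8)·K - 459.67 = 535.7.
K = (535.7 + 459.67) / (2.8) = 355.5.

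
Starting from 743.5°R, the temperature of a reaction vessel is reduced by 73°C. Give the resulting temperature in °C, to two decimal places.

Initial temperature in Celsius: (743.5 - 491.67) × 5/9 = 139.9056°C.
Final Celsius temperature: 139.9056 - 73.0000 = 66.9056°C.

66.91°C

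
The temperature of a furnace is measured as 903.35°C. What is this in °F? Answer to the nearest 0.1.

1658.0°F

In Fahrenheit: 903.3500 × 1.8 + 32 = 1658.0°F.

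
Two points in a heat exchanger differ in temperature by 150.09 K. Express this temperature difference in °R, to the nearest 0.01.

270.16°R

Only the scale ratio 1.8 matters for a change in temperature.
150.09 × 1.8 = 270.16.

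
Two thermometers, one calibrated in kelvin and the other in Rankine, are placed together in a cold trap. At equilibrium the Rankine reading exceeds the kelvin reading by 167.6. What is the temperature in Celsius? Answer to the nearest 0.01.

Let x be the kelvin reading; then the Rankine reading is 1.8·x.
(1.8·x) - x = 167.6  ⇒  (0.8)·x = 167.6  ⇒  x = 209.5000 K.
In Celsius: 209.5 - 273.15 = -63.65°C.

-63.65°C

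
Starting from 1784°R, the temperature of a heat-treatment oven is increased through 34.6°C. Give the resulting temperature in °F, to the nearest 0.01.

Initial temperature in Celsius: (1784 - 491.67) × 5/9 = 717.9611°C.
Final Celsius temperature: 717.9611 + 34.6000 = 752.5611°C.
In Fahrenheit: 752.5611 × 1.8 + 32 = 1386.61°F.

1386.61°F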